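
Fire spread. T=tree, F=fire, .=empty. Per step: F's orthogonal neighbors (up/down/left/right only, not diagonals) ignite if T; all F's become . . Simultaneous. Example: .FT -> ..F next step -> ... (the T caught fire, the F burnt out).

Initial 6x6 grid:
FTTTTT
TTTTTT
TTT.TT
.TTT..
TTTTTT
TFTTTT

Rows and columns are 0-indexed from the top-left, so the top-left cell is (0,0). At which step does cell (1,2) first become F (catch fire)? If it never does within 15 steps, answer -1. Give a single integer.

Step 1: cell (1,2)='T' (+5 fires, +2 burnt)
Step 2: cell (1,2)='T' (+7 fires, +5 burnt)
Step 3: cell (1,2)='F' (+6 fires, +7 burnt)
  -> target ignites at step 3
Step 4: cell (1,2)='.' (+6 fires, +6 burnt)
Step 5: cell (1,2)='.' (+3 fires, +6 burnt)
Step 6: cell (1,2)='.' (+2 fires, +3 burnt)
Step 7: cell (1,2)='.' (+1 fires, +2 burnt)
Step 8: cell (1,2)='.' (+0 fires, +1 burnt)
  fire out at step 8

3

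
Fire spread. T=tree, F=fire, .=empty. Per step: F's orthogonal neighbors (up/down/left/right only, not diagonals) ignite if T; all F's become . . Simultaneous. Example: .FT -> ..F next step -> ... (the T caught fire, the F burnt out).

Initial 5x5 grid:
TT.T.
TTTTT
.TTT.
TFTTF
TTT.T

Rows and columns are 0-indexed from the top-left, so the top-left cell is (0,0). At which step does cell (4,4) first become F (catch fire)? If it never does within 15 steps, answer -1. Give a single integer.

Step 1: cell (4,4)='F' (+6 fires, +2 burnt)
  -> target ignites at step 1
Step 2: cell (4,4)='.' (+5 fires, +6 burnt)
Step 3: cell (4,4)='.' (+4 fires, +5 burnt)
Step 4: cell (4,4)='.' (+3 fires, +4 burnt)
Step 5: cell (4,4)='.' (+0 fires, +3 burnt)
  fire out at step 5

1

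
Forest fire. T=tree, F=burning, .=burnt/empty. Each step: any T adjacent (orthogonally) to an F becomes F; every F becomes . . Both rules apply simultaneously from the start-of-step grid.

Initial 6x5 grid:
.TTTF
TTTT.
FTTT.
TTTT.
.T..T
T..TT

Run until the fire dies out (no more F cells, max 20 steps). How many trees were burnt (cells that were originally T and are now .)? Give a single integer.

Answer: 15

Derivation:
Step 1: +4 fires, +2 burnt (F count now 4)
Step 2: +5 fires, +4 burnt (F count now 5)
Step 3: +5 fires, +5 burnt (F count now 5)
Step 4: +1 fires, +5 burnt (F count now 1)
Step 5: +0 fires, +1 burnt (F count now 0)
Fire out after step 5
Initially T: 19, now '.': 26
Total burnt (originally-T cells now '.'): 15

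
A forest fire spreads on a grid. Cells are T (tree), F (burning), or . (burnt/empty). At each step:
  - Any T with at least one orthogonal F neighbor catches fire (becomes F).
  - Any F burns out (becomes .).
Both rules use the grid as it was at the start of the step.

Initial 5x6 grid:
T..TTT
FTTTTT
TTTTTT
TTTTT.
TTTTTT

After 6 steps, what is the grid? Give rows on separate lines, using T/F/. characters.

Step 1: 3 trees catch fire, 1 burn out
  F..TTT
  .FTTTT
  FTTTTT
  TTTTT.
  TTTTTT
Step 2: 3 trees catch fire, 3 burn out
  ...TTT
  ..FTTT
  .FTTTT
  FTTTT.
  TTTTTT
Step 3: 4 trees catch fire, 3 burn out
  ...TTT
  ...FTT
  ..FTTT
  .FTTT.
  FTTTTT
Step 4: 5 trees catch fire, 4 burn out
  ...FTT
  ....FT
  ...FTT
  ..FTT.
  .FTTTT
Step 5: 5 trees catch fire, 5 burn out
  ....FT
  .....F
  ....FT
  ...FT.
  ..FTTT
Step 6: 4 trees catch fire, 5 burn out
  .....F
  ......
  .....F
  ....F.
  ...FTT

.....F
......
.....F
....F.
...FTT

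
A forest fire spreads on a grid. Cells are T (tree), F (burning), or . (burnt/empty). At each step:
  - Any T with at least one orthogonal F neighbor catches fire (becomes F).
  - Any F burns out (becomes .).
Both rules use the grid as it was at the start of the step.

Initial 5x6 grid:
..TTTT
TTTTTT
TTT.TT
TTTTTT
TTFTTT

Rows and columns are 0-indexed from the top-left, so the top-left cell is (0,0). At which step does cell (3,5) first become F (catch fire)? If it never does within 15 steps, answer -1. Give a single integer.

Step 1: cell (3,5)='T' (+3 fires, +1 burnt)
Step 2: cell (3,5)='T' (+5 fires, +3 burnt)
Step 3: cell (3,5)='T' (+5 fires, +5 burnt)
Step 4: cell (3,5)='F' (+6 fires, +5 burnt)
  -> target ignites at step 4
Step 5: cell (3,5)='.' (+4 fires, +6 burnt)
Step 6: cell (3,5)='.' (+2 fires, +4 burnt)
Step 7: cell (3,5)='.' (+1 fires, +2 burnt)
Step 8: cell (3,5)='.' (+0 fires, +1 burnt)
  fire out at step 8

4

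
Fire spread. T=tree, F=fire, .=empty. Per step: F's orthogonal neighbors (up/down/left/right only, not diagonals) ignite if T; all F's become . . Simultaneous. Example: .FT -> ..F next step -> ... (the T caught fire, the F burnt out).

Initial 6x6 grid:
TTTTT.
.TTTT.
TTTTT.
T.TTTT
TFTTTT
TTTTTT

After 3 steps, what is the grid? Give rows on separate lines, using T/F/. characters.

Step 1: 3 trees catch fire, 1 burn out
  TTTTT.
  .TTTT.
  TTTTT.
  T.TTTT
  F.FTTT
  TFTTTT
Step 2: 5 trees catch fire, 3 burn out
  TTTTT.
  .TTTT.
  TTTTT.
  F.FTTT
  ...FTT
  F.FTTT
Step 3: 5 trees catch fire, 5 burn out
  TTTTT.
  .TTTT.
  FTFTT.
  ...FTT
  ....FT
  ...FTT

TTTTT.
.TTTT.
FTFTT.
...FTT
....FT
...FTT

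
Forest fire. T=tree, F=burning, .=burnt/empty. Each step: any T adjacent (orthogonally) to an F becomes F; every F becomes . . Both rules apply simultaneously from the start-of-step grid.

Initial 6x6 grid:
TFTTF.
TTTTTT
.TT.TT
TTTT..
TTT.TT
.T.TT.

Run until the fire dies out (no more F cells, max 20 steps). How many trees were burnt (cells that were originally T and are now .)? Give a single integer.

Answer: 21

Derivation:
Step 1: +5 fires, +2 burnt (F count now 5)
Step 2: +6 fires, +5 burnt (F count now 6)
Step 3: +3 fires, +6 burnt (F count now 3)
Step 4: +3 fires, +3 burnt (F count now 3)
Step 5: +4 fires, +3 burnt (F count now 4)
Step 6: +0 fires, +4 burnt (F count now 0)
Fire out after step 6
Initially T: 25, now '.': 32
Total burnt (originally-T cells now '.'): 21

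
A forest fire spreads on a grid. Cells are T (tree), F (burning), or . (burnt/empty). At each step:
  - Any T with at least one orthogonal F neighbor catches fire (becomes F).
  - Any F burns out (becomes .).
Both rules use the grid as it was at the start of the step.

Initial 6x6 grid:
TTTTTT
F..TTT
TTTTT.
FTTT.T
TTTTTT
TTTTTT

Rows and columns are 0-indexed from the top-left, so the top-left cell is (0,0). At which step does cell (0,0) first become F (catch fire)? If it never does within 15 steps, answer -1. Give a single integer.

Step 1: cell (0,0)='F' (+4 fires, +2 burnt)
  -> target ignites at step 1
Step 2: cell (0,0)='.' (+5 fires, +4 burnt)
Step 3: cell (0,0)='.' (+5 fires, +5 burnt)
Step 4: cell (0,0)='.' (+4 fires, +5 burnt)
Step 5: cell (0,0)='.' (+5 fires, +4 burnt)
Step 6: cell (0,0)='.' (+4 fires, +5 burnt)
Step 7: cell (0,0)='.' (+3 fires, +4 burnt)
Step 8: cell (0,0)='.' (+0 fires, +3 burnt)
  fire out at step 8

1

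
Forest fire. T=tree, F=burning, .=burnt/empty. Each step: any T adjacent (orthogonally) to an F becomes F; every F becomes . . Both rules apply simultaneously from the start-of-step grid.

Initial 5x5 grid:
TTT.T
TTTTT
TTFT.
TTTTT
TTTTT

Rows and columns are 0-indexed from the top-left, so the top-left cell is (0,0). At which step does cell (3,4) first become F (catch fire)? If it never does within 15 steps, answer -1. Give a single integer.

Step 1: cell (3,4)='T' (+4 fires, +1 burnt)
Step 2: cell (3,4)='T' (+7 fires, +4 burnt)
Step 3: cell (3,4)='F' (+7 fires, +7 burnt)
  -> target ignites at step 3
Step 4: cell (3,4)='.' (+4 fires, +7 burnt)
Step 5: cell (3,4)='.' (+0 fires, +4 burnt)
  fire out at step 5

3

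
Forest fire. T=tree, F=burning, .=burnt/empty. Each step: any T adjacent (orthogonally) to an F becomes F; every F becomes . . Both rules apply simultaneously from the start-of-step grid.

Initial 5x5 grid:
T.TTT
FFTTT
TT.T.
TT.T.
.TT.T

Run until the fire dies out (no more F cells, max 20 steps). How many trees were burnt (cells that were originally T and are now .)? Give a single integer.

Step 1: +4 fires, +2 burnt (F count now 4)
Step 2: +4 fires, +4 burnt (F count now 4)
Step 3: +4 fires, +4 burnt (F count now 4)
Step 4: +3 fires, +4 burnt (F count now 3)
Step 5: +0 fires, +3 burnt (F count now 0)
Fire out after step 5
Initially T: 16, now '.': 24
Total burnt (originally-T cells now '.'): 15

Answer: 15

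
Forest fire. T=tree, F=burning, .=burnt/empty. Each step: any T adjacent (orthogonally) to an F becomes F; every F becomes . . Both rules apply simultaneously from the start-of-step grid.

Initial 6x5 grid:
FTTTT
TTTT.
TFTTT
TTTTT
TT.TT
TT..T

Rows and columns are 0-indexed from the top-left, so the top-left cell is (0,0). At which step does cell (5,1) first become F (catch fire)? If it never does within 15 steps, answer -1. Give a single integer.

Step 1: cell (5,1)='T' (+6 fires, +2 burnt)
Step 2: cell (5,1)='T' (+6 fires, +6 burnt)
Step 3: cell (5,1)='F' (+6 fires, +6 burnt)
  -> target ignites at step 3
Step 4: cell (5,1)='.' (+4 fires, +6 burnt)
Step 5: cell (5,1)='.' (+1 fires, +4 burnt)
Step 6: cell (5,1)='.' (+1 fires, +1 burnt)
Step 7: cell (5,1)='.' (+0 fires, +1 burnt)
  fire out at step 7

3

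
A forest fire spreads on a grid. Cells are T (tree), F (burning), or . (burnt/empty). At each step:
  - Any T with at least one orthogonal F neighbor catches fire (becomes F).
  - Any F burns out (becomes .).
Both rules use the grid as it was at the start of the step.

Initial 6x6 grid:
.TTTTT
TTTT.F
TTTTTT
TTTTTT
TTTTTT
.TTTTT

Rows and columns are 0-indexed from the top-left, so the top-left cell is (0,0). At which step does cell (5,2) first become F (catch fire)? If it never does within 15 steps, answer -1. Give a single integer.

Step 1: cell (5,2)='T' (+2 fires, +1 burnt)
Step 2: cell (5,2)='T' (+3 fires, +2 burnt)
Step 3: cell (5,2)='T' (+4 fires, +3 burnt)
Step 4: cell (5,2)='T' (+6 fires, +4 burnt)
Step 5: cell (5,2)='T' (+6 fires, +6 burnt)
Step 6: cell (5,2)='T' (+5 fires, +6 burnt)
Step 7: cell (5,2)='F' (+4 fires, +5 burnt)
  -> target ignites at step 7
Step 8: cell (5,2)='.' (+2 fires, +4 burnt)
Step 9: cell (5,2)='.' (+0 fires, +2 burnt)
  fire out at step 9

7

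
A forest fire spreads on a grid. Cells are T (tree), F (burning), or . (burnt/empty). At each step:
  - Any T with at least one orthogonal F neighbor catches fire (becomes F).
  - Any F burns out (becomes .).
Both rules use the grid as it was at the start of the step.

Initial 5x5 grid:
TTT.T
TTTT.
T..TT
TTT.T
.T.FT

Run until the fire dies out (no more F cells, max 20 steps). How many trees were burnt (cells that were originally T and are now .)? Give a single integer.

Step 1: +1 fires, +1 burnt (F count now 1)
Step 2: +1 fires, +1 burnt (F count now 1)
Step 3: +1 fires, +1 burnt (F count now 1)
Step 4: +1 fires, +1 burnt (F count now 1)
Step 5: +1 fires, +1 burnt (F count now 1)
Step 6: +1 fires, +1 burnt (F count now 1)
Step 7: +2 fires, +1 burnt (F count now 2)
Step 8: +2 fires, +2 burnt (F count now 2)
Step 9: +2 fires, +2 burnt (F count now 2)
Step 10: +1 fires, +2 burnt (F count now 1)
Step 11: +1 fires, +1 burnt (F count now 1)
Step 12: +2 fires, +1 burnt (F count now 2)
Step 13: +0 fires, +2 burnt (F count now 0)
Fire out after step 13
Initially T: 17, now '.': 24
Total burnt (originally-T cells now '.'): 16

Answer: 16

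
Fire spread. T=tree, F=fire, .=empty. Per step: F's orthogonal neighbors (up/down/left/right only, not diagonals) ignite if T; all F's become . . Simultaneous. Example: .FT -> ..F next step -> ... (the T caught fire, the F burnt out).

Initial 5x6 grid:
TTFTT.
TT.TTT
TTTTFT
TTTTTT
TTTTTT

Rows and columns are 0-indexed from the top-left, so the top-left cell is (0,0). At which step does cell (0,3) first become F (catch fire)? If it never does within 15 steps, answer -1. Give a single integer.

Step 1: cell (0,3)='F' (+6 fires, +2 burnt)
  -> target ignites at step 1
Step 2: cell (0,3)='.' (+9 fires, +6 burnt)
Step 3: cell (0,3)='.' (+5 fires, +9 burnt)
Step 4: cell (0,3)='.' (+3 fires, +5 burnt)
Step 5: cell (0,3)='.' (+2 fires, +3 burnt)
Step 6: cell (0,3)='.' (+1 fires, +2 burnt)
Step 7: cell (0,3)='.' (+0 fires, +1 burnt)
  fire out at step 7

1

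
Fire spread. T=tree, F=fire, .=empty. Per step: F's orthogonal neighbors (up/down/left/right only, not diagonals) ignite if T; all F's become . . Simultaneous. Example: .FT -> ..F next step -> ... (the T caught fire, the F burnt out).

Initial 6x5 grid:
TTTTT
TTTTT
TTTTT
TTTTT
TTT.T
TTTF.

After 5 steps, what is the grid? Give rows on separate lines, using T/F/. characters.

Step 1: 1 trees catch fire, 1 burn out
  TTTTT
  TTTTT
  TTTTT
  TTTTT
  TTT.T
  TTF..
Step 2: 2 trees catch fire, 1 burn out
  TTTTT
  TTTTT
  TTTTT
  TTTTT
  TTF.T
  TF...
Step 3: 3 trees catch fire, 2 burn out
  TTTTT
  TTTTT
  TTTTT
  TTFTT
  TF..T
  F....
Step 4: 4 trees catch fire, 3 burn out
  TTTTT
  TTTTT
  TTFTT
  TF.FT
  F...T
  .....
Step 5: 5 trees catch fire, 4 burn out
  TTTTT
  TTFTT
  TF.FT
  F...F
  ....T
  .....

TTTTT
TTFTT
TF.FT
F...F
....T
.....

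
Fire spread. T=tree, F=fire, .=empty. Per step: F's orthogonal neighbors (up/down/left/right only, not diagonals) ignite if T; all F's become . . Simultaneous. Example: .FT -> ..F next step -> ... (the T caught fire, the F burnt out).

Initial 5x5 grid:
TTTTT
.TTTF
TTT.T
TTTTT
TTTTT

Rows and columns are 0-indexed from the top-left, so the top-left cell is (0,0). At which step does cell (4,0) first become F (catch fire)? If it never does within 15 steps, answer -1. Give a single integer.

Step 1: cell (4,0)='T' (+3 fires, +1 burnt)
Step 2: cell (4,0)='T' (+3 fires, +3 burnt)
Step 3: cell (4,0)='T' (+5 fires, +3 burnt)
Step 4: cell (4,0)='T' (+4 fires, +5 burnt)
Step 5: cell (4,0)='T' (+4 fires, +4 burnt)
Step 6: cell (4,0)='T' (+2 fires, +4 burnt)
Step 7: cell (4,0)='F' (+1 fires, +2 burnt)
  -> target ignites at step 7
Step 8: cell (4,0)='.' (+0 fires, +1 burnt)
  fire out at step 8

7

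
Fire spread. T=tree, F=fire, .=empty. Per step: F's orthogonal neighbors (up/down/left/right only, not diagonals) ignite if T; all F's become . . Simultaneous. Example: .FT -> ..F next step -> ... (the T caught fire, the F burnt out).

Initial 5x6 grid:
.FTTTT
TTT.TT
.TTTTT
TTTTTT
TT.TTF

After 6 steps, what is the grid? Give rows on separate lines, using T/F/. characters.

Step 1: 4 trees catch fire, 2 burn out
  ..FTTT
  TFT.TT
  .TTTTT
  TTTTTF
  TT.TF.
Step 2: 7 trees catch fire, 4 burn out
  ...FTT
  F.F.TT
  .FTTTF
  TTTTF.
  TT.F..
Step 3: 6 trees catch fire, 7 burn out
  ....FT
  ....TF
  ..FTF.
  TFTF..
  TT....
Step 4: 6 trees catch fire, 6 burn out
  .....F
  ....F.
  ...F..
  F.F...
  TF....
Step 5: 1 trees catch fire, 6 burn out
  ......
  ......
  ......
  ......
  F.....
Step 6: 0 trees catch fire, 1 burn out
  ......
  ......
  ......
  ......
  ......

......
......
......
......
......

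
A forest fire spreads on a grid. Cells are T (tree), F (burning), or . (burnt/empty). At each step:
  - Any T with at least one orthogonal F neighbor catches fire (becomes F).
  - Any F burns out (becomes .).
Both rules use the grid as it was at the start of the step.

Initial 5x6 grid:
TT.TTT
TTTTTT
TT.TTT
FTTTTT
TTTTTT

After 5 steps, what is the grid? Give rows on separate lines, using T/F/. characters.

Step 1: 3 trees catch fire, 1 burn out
  TT.TTT
  TTTTTT
  FT.TTT
  .FTTTT
  FTTTTT
Step 2: 4 trees catch fire, 3 burn out
  TT.TTT
  FTTTTT
  .F.TTT
  ..FTTT
  .FTTTT
Step 3: 4 trees catch fire, 4 burn out
  FT.TTT
  .FTTTT
  ...TTT
  ...FTT
  ..FTTT
Step 4: 5 trees catch fire, 4 burn out
  .F.TTT
  ..FTTT
  ...FTT
  ....FT
  ...FTT
Step 5: 4 trees catch fire, 5 burn out
  ...TTT
  ...FTT
  ....FT
  .....F
  ....FT

...TTT
...FTT
....FT
.....F
....FT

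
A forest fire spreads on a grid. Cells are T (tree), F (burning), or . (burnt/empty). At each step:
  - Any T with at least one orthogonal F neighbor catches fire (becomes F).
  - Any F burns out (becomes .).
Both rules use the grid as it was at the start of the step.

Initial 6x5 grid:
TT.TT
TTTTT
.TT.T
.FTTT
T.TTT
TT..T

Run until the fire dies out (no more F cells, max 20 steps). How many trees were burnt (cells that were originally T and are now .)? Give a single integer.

Answer: 19

Derivation:
Step 1: +2 fires, +1 burnt (F count now 2)
Step 2: +4 fires, +2 burnt (F count now 4)
Step 3: +5 fires, +4 burnt (F count now 5)
Step 4: +4 fires, +5 burnt (F count now 4)
Step 5: +3 fires, +4 burnt (F count now 3)
Step 6: +1 fires, +3 burnt (F count now 1)
Step 7: +0 fires, +1 burnt (F count now 0)
Fire out after step 7
Initially T: 22, now '.': 27
Total burnt (originally-T cells now '.'): 19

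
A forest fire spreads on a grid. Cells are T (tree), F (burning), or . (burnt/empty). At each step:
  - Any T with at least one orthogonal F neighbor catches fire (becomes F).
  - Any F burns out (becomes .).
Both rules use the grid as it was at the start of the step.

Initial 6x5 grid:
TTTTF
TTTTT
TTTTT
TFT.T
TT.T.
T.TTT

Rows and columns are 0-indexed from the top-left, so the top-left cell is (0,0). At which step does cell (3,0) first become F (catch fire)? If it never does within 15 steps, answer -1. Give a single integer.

Step 1: cell (3,0)='F' (+6 fires, +2 burnt)
  -> target ignites at step 1
Step 2: cell (3,0)='.' (+7 fires, +6 burnt)
Step 3: cell (3,0)='.' (+6 fires, +7 burnt)
Step 4: cell (3,0)='.' (+1 fires, +6 burnt)
Step 5: cell (3,0)='.' (+0 fires, +1 burnt)
  fire out at step 5

1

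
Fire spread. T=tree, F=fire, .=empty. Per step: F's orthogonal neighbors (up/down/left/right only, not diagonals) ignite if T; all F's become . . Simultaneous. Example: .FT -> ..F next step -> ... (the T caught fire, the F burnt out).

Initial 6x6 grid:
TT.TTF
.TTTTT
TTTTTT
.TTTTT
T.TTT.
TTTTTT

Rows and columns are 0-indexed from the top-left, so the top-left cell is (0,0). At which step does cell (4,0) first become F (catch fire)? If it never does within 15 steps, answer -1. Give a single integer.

Step 1: cell (4,0)='T' (+2 fires, +1 burnt)
Step 2: cell (4,0)='T' (+3 fires, +2 burnt)
Step 3: cell (4,0)='T' (+3 fires, +3 burnt)
Step 4: cell (4,0)='T' (+3 fires, +3 burnt)
Step 5: cell (4,0)='T' (+4 fires, +3 burnt)
Step 6: cell (4,0)='T' (+5 fires, +4 burnt)
Step 7: cell (4,0)='T' (+6 fires, +5 burnt)
Step 8: cell (4,0)='T' (+1 fires, +6 burnt)
Step 9: cell (4,0)='T' (+1 fires, +1 burnt)
Step 10: cell (4,0)='T' (+1 fires, +1 burnt)
Step 11: cell (4,0)='F' (+1 fires, +1 burnt)
  -> target ignites at step 11
Step 12: cell (4,0)='.' (+0 fires, +1 burnt)
  fire out at step 12

11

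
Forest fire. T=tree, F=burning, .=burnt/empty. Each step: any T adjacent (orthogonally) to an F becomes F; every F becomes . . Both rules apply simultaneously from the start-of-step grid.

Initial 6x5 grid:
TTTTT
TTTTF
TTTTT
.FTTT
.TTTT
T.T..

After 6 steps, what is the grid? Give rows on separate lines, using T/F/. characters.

Step 1: 6 trees catch fire, 2 burn out
  TTTTF
  TTTF.
  TFTTF
  ..FTT
  .FTTT
  T.T..
Step 2: 9 trees catch fire, 6 burn out
  TTTF.
  TFF..
  F.FF.
  ...FF
  ..FTT
  T.T..
Step 3: 6 trees catch fire, 9 burn out
  TFF..
  F....
  .....
  .....
  ...FF
  T.F..
Step 4: 1 trees catch fire, 6 burn out
  F....
  .....
  .....
  .....
  .....
  T....
Step 5: 0 trees catch fire, 1 burn out
  .....
  .....
  .....
  .....
  .....
  T....
Step 6: 0 trees catch fire, 0 burn out
  .....
  .....
  .....
  .....
  .....
  T....

.....
.....
.....
.....
.....
T....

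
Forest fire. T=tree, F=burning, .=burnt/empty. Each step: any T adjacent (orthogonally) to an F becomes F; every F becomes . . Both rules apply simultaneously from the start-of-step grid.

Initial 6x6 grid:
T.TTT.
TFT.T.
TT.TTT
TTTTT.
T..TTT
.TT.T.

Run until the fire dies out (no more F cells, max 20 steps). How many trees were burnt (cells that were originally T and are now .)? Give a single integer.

Step 1: +3 fires, +1 burnt (F count now 3)
Step 2: +4 fires, +3 burnt (F count now 4)
Step 3: +3 fires, +4 burnt (F count now 3)
Step 4: +3 fires, +3 burnt (F count now 3)
Step 5: +4 fires, +3 burnt (F count now 4)
Step 6: +2 fires, +4 burnt (F count now 2)
Step 7: +3 fires, +2 burnt (F count now 3)
Step 8: +0 fires, +3 burnt (F count now 0)
Fire out after step 8
Initially T: 24, now '.': 34
Total burnt (originally-T cells now '.'): 22

Answer: 22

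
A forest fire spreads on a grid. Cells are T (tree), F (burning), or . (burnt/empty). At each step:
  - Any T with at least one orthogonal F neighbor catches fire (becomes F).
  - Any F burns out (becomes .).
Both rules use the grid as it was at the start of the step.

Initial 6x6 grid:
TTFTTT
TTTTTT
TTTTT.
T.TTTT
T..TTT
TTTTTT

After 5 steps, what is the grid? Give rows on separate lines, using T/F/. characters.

Step 1: 3 trees catch fire, 1 burn out
  TF.FTT
  TTFTTT
  TTTTT.
  T.TTTT
  T..TTT
  TTTTTT
Step 2: 5 trees catch fire, 3 burn out
  F...FT
  TF.FTT
  TTFTT.
  T.TTTT
  T..TTT
  TTTTTT
Step 3: 6 trees catch fire, 5 burn out
  .....F
  F...FT
  TF.FT.
  T.FTTT
  T..TTT
  TTTTTT
Step 4: 4 trees catch fire, 6 burn out
  ......
  .....F
  F...F.
  T..FTT
  T..TTT
  TTTTTT
Step 5: 3 trees catch fire, 4 burn out
  ......
  ......
  ......
  F...FT
  T..FTT
  TTTTTT

......
......
......
F...FT
T..FTT
TTTTTT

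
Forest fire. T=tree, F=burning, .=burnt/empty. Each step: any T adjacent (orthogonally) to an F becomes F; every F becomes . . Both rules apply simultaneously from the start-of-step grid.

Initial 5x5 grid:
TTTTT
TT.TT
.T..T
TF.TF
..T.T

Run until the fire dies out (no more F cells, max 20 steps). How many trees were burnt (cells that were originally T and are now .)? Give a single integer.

Step 1: +5 fires, +2 burnt (F count now 5)
Step 2: +2 fires, +5 burnt (F count now 2)
Step 3: +4 fires, +2 burnt (F count now 4)
Step 4: +3 fires, +4 burnt (F count now 3)
Step 5: +0 fires, +3 burnt (F count now 0)
Fire out after step 5
Initially T: 15, now '.': 24
Total burnt (originally-T cells now '.'): 14

Answer: 14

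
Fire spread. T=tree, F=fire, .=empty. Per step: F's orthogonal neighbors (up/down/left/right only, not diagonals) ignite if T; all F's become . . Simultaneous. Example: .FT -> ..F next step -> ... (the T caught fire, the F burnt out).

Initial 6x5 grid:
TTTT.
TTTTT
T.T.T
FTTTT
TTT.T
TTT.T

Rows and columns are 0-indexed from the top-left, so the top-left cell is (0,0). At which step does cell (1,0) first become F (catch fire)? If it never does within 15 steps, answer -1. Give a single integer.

Step 1: cell (1,0)='T' (+3 fires, +1 burnt)
Step 2: cell (1,0)='F' (+4 fires, +3 burnt)
  -> target ignites at step 2
Step 3: cell (1,0)='.' (+6 fires, +4 burnt)
Step 4: cell (1,0)='.' (+4 fires, +6 burnt)
Step 5: cell (1,0)='.' (+4 fires, +4 burnt)
Step 6: cell (1,0)='.' (+3 fires, +4 burnt)
Step 7: cell (1,0)='.' (+0 fires, +3 burnt)
  fire out at step 7

2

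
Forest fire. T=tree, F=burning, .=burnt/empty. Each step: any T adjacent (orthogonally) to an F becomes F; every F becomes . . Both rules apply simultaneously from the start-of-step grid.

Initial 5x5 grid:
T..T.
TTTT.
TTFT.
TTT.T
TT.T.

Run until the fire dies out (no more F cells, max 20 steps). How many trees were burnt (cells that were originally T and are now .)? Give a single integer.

Answer: 14

Derivation:
Step 1: +4 fires, +1 burnt (F count now 4)
Step 2: +4 fires, +4 burnt (F count now 4)
Step 3: +4 fires, +4 burnt (F count now 4)
Step 4: +2 fires, +4 burnt (F count now 2)
Step 5: +0 fires, +2 burnt (F count now 0)
Fire out after step 5
Initially T: 16, now '.': 23
Total burnt (originally-T cells now '.'): 14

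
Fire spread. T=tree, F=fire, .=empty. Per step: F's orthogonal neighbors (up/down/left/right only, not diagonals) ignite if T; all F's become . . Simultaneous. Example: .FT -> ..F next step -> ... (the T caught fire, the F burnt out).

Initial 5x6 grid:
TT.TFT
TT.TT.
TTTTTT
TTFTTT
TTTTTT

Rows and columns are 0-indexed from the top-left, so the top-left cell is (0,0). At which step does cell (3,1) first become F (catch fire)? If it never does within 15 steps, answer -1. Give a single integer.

Step 1: cell (3,1)='F' (+7 fires, +2 burnt)
  -> target ignites at step 1
Step 2: cell (3,1)='.' (+8 fires, +7 burnt)
Step 3: cell (3,1)='.' (+6 fires, +8 burnt)
Step 4: cell (3,1)='.' (+3 fires, +6 burnt)
Step 5: cell (3,1)='.' (+1 fires, +3 burnt)
Step 6: cell (3,1)='.' (+0 fires, +1 burnt)
  fire out at step 6

1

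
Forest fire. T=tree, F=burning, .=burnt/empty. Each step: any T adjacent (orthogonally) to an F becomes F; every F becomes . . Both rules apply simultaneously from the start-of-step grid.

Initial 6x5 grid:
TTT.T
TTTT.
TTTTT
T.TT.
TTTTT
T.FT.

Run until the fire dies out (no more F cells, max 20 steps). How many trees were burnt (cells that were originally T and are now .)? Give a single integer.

Answer: 22

Derivation:
Step 1: +2 fires, +1 burnt (F count now 2)
Step 2: +3 fires, +2 burnt (F count now 3)
Step 3: +4 fires, +3 burnt (F count now 4)
Step 4: +5 fires, +4 burnt (F count now 5)
Step 5: +5 fires, +5 burnt (F count now 5)
Step 6: +2 fires, +5 burnt (F count now 2)
Step 7: +1 fires, +2 burnt (F count now 1)
Step 8: +0 fires, +1 burnt (F count now 0)
Fire out after step 8
Initially T: 23, now '.': 29
Total burnt (originally-T cells now '.'): 22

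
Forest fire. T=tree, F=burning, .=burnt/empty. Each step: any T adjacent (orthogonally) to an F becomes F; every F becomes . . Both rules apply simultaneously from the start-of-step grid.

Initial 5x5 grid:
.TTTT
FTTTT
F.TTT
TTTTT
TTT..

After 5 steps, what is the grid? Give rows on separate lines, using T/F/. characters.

Step 1: 2 trees catch fire, 2 burn out
  .TTTT
  .FTTT
  ..TTT
  FTTTT
  TTT..
Step 2: 4 trees catch fire, 2 burn out
  .FTTT
  ..FTT
  ..TTT
  .FTTT
  FTT..
Step 3: 5 trees catch fire, 4 burn out
  ..FTT
  ...FT
  ..FTT
  ..FTT
  .FT..
Step 4: 5 trees catch fire, 5 burn out
  ...FT
  ....F
  ...FT
  ...FT
  ..F..
Step 5: 3 trees catch fire, 5 burn out
  ....F
  .....
  ....F
  ....F
  .....

....F
.....
....F
....F
.....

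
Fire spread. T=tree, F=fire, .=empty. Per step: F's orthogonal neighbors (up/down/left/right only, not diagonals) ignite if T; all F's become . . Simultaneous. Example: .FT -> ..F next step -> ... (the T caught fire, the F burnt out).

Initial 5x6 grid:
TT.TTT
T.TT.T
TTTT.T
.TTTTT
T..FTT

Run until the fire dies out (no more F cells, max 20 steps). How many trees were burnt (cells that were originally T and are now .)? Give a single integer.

Step 1: +2 fires, +1 burnt (F count now 2)
Step 2: +4 fires, +2 burnt (F count now 4)
Step 3: +4 fires, +4 burnt (F count now 4)
Step 4: +4 fires, +4 burnt (F count now 4)
Step 5: +3 fires, +4 burnt (F count now 3)
Step 6: +2 fires, +3 burnt (F count now 2)
Step 7: +1 fires, +2 burnt (F count now 1)
Step 8: +1 fires, +1 burnt (F count now 1)
Step 9: +0 fires, +1 burnt (F count now 0)
Fire out after step 9
Initially T: 22, now '.': 29
Total burnt (originally-T cells now '.'): 21

Answer: 21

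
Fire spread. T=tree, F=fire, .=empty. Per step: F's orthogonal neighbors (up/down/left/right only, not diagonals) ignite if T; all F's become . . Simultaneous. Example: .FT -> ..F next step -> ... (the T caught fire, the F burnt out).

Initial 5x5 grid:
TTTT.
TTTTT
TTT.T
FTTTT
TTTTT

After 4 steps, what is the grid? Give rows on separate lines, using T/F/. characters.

Step 1: 3 trees catch fire, 1 burn out
  TTTT.
  TTTTT
  FTT.T
  .FTTT
  FTTTT
Step 2: 4 trees catch fire, 3 burn out
  TTTT.
  FTTTT
  .FT.T
  ..FTT
  .FTTT
Step 3: 5 trees catch fire, 4 burn out
  FTTT.
  .FTTT
  ..F.T
  ...FT
  ..FTT
Step 4: 4 trees catch fire, 5 burn out
  .FTT.
  ..FTT
  ....T
  ....F
  ...FT

.FTT.
..FTT
....T
....F
...FT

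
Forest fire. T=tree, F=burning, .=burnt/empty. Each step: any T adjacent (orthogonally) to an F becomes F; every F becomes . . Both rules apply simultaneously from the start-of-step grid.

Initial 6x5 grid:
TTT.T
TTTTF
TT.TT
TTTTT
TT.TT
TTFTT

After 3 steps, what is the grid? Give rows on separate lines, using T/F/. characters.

Step 1: 5 trees catch fire, 2 burn out
  TTT.F
  TTTF.
  TT.TF
  TTTTT
  TT.TT
  TF.FT
Step 2: 7 trees catch fire, 5 burn out
  TTT..
  TTF..
  TT.F.
  TTTTF
  TF.FT
  F...F
Step 3: 6 trees catch fire, 7 burn out
  TTF..
  TF...
  TT...
  TFTF.
  F...F
  .....

TTF..
TF...
TT...
TFTF.
F...F
.....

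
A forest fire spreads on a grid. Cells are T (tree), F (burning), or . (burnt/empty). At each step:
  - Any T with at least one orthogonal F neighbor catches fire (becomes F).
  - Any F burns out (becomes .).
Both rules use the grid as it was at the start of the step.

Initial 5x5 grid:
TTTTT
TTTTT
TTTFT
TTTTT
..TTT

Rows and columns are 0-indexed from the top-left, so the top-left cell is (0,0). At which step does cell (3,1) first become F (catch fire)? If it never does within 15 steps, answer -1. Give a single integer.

Step 1: cell (3,1)='T' (+4 fires, +1 burnt)
Step 2: cell (3,1)='T' (+7 fires, +4 burnt)
Step 3: cell (3,1)='F' (+7 fires, +7 burnt)
  -> target ignites at step 3
Step 4: cell (3,1)='.' (+3 fires, +7 burnt)
Step 5: cell (3,1)='.' (+1 fires, +3 burnt)
Step 6: cell (3,1)='.' (+0 fires, +1 burnt)
  fire out at step 6

3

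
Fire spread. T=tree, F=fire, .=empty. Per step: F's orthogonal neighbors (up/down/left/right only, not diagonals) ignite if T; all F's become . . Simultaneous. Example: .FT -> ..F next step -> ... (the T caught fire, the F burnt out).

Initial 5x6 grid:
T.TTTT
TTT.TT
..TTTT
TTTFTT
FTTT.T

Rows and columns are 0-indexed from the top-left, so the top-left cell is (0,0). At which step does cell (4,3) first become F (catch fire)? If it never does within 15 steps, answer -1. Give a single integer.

Step 1: cell (4,3)='F' (+6 fires, +2 burnt)
  -> target ignites at step 1
Step 2: cell (4,3)='.' (+5 fires, +6 burnt)
Step 3: cell (4,3)='.' (+4 fires, +5 burnt)
Step 4: cell (4,3)='.' (+4 fires, +4 burnt)
Step 5: cell (4,3)='.' (+3 fires, +4 burnt)
Step 6: cell (4,3)='.' (+1 fires, +3 burnt)
Step 7: cell (4,3)='.' (+0 fires, +1 burnt)
  fire out at step 7

1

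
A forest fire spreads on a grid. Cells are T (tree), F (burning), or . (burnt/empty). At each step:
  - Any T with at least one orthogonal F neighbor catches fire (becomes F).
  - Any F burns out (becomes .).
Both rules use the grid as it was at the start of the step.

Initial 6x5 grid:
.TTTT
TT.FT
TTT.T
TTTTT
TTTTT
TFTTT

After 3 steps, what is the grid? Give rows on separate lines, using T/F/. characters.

Step 1: 5 trees catch fire, 2 burn out
  .TTFT
  TT..F
  TTT.T
  TTTTT
  TFTTT
  F.FTT
Step 2: 7 trees catch fire, 5 burn out
  .TF.F
  TT...
  TTT.F
  TFTTT
  F.FTT
  ...FT
Step 3: 7 trees catch fire, 7 burn out
  .F...
  TT...
  TFT..
  F.FTF
  ...FT
  ....F

.F...
TT...
TFT..
F.FTF
...FT
....F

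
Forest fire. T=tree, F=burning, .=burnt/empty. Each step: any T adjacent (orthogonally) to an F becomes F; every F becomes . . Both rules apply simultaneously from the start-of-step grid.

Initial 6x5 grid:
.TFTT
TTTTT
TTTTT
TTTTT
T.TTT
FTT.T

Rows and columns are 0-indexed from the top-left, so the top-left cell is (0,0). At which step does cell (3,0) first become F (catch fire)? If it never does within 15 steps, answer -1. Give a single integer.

Step 1: cell (3,0)='T' (+5 fires, +2 burnt)
Step 2: cell (3,0)='F' (+6 fires, +5 burnt)
  -> target ignites at step 2
Step 3: cell (3,0)='.' (+8 fires, +6 burnt)
Step 4: cell (3,0)='.' (+3 fires, +8 burnt)
Step 5: cell (3,0)='.' (+2 fires, +3 burnt)
Step 6: cell (3,0)='.' (+1 fires, +2 burnt)
Step 7: cell (3,0)='.' (+0 fires, +1 burnt)
  fire out at step 7

2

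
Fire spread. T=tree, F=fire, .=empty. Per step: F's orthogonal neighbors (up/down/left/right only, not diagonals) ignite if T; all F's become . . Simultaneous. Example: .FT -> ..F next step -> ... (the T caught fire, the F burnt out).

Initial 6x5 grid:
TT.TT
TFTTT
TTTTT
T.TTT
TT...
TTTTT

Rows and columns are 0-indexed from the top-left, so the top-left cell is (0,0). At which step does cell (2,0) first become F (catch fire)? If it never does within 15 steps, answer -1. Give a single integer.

Step 1: cell (2,0)='T' (+4 fires, +1 burnt)
Step 2: cell (2,0)='F' (+4 fires, +4 burnt)
  -> target ignites at step 2
Step 3: cell (2,0)='.' (+5 fires, +4 burnt)
Step 4: cell (2,0)='.' (+4 fires, +5 burnt)
Step 5: cell (2,0)='.' (+3 fires, +4 burnt)
Step 6: cell (2,0)='.' (+1 fires, +3 burnt)
Step 7: cell (2,0)='.' (+1 fires, +1 burnt)
Step 8: cell (2,0)='.' (+1 fires, +1 burnt)
Step 9: cell (2,0)='.' (+1 fires, +1 burnt)
Step 10: cell (2,0)='.' (+0 fires, +1 burnt)
  fire out at step 10

2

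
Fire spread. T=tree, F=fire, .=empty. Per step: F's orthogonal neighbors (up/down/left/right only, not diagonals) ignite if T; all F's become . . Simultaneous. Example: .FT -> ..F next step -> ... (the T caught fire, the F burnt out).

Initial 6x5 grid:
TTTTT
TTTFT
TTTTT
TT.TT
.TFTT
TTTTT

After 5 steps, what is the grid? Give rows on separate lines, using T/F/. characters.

Step 1: 7 trees catch fire, 2 burn out
  TTTFT
  TTF.F
  TTTFT
  TT.TT
  .F.FT
  TTFTT
Step 2: 10 trees catch fire, 7 burn out
  TTF.F
  TF...
  TTF.F
  TF.FT
  ....F
  TF.FT
Step 3: 7 trees catch fire, 10 burn out
  TF...
  F....
  TF...
  F...F
  .....
  F...F
Step 4: 2 trees catch fire, 7 burn out
  F....
  .....
  F....
  .....
  .....
  .....
Step 5: 0 trees catch fire, 2 burn out
  .....
  .....
  .....
  .....
  .....
  .....

.....
.....
.....
.....
.....
.....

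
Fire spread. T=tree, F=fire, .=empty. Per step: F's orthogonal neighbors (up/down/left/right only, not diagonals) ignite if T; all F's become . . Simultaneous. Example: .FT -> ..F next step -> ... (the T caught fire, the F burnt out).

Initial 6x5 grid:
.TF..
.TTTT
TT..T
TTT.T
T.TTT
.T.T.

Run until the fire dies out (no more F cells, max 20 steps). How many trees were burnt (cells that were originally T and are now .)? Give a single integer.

Step 1: +2 fires, +1 burnt (F count now 2)
Step 2: +2 fires, +2 burnt (F count now 2)
Step 3: +2 fires, +2 burnt (F count now 2)
Step 4: +3 fires, +2 burnt (F count now 3)
Step 5: +3 fires, +3 burnt (F count now 3)
Step 6: +3 fires, +3 burnt (F count now 3)
Step 7: +1 fires, +3 burnt (F count now 1)
Step 8: +1 fires, +1 burnt (F count now 1)
Step 9: +0 fires, +1 burnt (F count now 0)
Fire out after step 9
Initially T: 18, now '.': 29
Total burnt (originally-T cells now '.'): 17

Answer: 17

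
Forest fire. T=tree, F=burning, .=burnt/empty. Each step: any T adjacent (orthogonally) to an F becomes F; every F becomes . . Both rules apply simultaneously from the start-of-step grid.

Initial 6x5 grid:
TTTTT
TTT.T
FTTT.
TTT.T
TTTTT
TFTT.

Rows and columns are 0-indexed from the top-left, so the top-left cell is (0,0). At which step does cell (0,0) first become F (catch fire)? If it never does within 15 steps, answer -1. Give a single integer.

Step 1: cell (0,0)='T' (+6 fires, +2 burnt)
Step 2: cell (0,0)='F' (+7 fires, +6 burnt)
  -> target ignites at step 2
Step 3: cell (0,0)='.' (+5 fires, +7 burnt)
Step 4: cell (0,0)='.' (+2 fires, +5 burnt)
Step 5: cell (0,0)='.' (+2 fires, +2 burnt)
Step 6: cell (0,0)='.' (+1 fires, +2 burnt)
Step 7: cell (0,0)='.' (+1 fires, +1 burnt)
Step 8: cell (0,0)='.' (+0 fires, +1 burnt)
  fire out at step 8

2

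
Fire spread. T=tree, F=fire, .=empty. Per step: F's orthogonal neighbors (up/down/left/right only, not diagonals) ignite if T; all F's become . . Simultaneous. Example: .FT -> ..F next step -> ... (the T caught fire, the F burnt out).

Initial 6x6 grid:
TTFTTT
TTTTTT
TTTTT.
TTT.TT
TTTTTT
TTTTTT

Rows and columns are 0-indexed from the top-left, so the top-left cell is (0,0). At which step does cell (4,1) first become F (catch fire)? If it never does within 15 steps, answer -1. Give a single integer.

Step 1: cell (4,1)='T' (+3 fires, +1 burnt)
Step 2: cell (4,1)='T' (+5 fires, +3 burnt)
Step 3: cell (4,1)='T' (+6 fires, +5 burnt)
Step 4: cell (4,1)='T' (+5 fires, +6 burnt)
Step 5: cell (4,1)='F' (+5 fires, +5 burnt)
  -> target ignites at step 5
Step 6: cell (4,1)='.' (+5 fires, +5 burnt)
Step 7: cell (4,1)='.' (+3 fires, +5 burnt)
Step 8: cell (4,1)='.' (+1 fires, +3 burnt)
Step 9: cell (4,1)='.' (+0 fires, +1 burnt)
  fire out at step 9

5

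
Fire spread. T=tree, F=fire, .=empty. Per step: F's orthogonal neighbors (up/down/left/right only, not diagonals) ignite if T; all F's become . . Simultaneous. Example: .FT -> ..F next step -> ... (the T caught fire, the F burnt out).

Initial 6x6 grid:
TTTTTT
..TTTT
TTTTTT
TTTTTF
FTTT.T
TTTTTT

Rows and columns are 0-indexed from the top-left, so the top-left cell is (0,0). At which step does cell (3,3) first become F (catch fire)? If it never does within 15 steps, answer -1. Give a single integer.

Step 1: cell (3,3)='T' (+6 fires, +2 burnt)
Step 2: cell (3,3)='F' (+8 fires, +6 burnt)
  -> target ignites at step 2
Step 3: cell (3,3)='.' (+8 fires, +8 burnt)
Step 4: cell (3,3)='.' (+4 fires, +8 burnt)
Step 5: cell (3,3)='.' (+2 fires, +4 burnt)
Step 6: cell (3,3)='.' (+1 fires, +2 burnt)
Step 7: cell (3,3)='.' (+1 fires, +1 burnt)
Step 8: cell (3,3)='.' (+1 fires, +1 burnt)
Step 9: cell (3,3)='.' (+0 fires, +1 burnt)
  fire out at step 9

2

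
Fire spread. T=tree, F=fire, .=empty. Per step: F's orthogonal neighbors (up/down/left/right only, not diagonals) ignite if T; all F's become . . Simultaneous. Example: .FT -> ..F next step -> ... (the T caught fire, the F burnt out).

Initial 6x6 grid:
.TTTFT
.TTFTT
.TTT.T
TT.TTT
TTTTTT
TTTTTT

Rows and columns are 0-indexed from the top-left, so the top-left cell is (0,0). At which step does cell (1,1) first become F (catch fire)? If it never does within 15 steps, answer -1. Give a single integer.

Step 1: cell (1,1)='T' (+5 fires, +2 burnt)
Step 2: cell (1,1)='F' (+5 fires, +5 burnt)
  -> target ignites at step 2
Step 3: cell (1,1)='.' (+5 fires, +5 burnt)
Step 4: cell (1,1)='.' (+5 fires, +5 burnt)
Step 5: cell (1,1)='.' (+5 fires, +5 burnt)
Step 6: cell (1,1)='.' (+3 fires, +5 burnt)
Step 7: cell (1,1)='.' (+1 fires, +3 burnt)
Step 8: cell (1,1)='.' (+0 fires, +1 burnt)
  fire out at step 8

2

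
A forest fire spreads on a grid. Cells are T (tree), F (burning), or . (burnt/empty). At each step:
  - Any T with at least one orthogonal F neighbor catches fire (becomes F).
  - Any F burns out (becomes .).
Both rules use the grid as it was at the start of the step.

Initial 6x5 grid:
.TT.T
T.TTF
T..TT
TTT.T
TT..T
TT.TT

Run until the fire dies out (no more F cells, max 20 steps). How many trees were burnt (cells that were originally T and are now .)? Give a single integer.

Step 1: +3 fires, +1 burnt (F count now 3)
Step 2: +3 fires, +3 burnt (F count now 3)
Step 3: +2 fires, +3 burnt (F count now 2)
Step 4: +2 fires, +2 burnt (F count now 2)
Step 5: +1 fires, +2 burnt (F count now 1)
Step 6: +0 fires, +1 burnt (F count now 0)
Fire out after step 6
Initially T: 20, now '.': 21
Total burnt (originally-T cells now '.'): 11

Answer: 11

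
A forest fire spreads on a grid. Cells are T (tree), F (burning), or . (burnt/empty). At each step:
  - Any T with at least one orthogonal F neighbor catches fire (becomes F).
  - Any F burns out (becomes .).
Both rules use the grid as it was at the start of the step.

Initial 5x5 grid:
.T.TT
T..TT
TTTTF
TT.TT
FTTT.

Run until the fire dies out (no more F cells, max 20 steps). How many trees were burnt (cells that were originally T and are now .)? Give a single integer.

Answer: 16

Derivation:
Step 1: +5 fires, +2 burnt (F count now 5)
Step 2: +7 fires, +5 burnt (F count now 7)
Step 3: +4 fires, +7 burnt (F count now 4)
Step 4: +0 fires, +4 burnt (F count now 0)
Fire out after step 4
Initially T: 17, now '.': 24
Total burnt (originally-T cells now '.'): 16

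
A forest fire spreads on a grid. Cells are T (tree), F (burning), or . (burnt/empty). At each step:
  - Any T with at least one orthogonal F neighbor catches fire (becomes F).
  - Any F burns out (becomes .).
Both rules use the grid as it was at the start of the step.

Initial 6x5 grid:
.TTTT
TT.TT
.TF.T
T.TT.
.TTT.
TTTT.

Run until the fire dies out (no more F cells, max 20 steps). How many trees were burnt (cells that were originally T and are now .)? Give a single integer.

Step 1: +2 fires, +1 burnt (F count now 2)
Step 2: +3 fires, +2 burnt (F count now 3)
Step 3: +5 fires, +3 burnt (F count now 5)
Step 4: +3 fires, +5 burnt (F count now 3)
Step 5: +2 fires, +3 burnt (F count now 2)
Step 6: +2 fires, +2 burnt (F count now 2)
Step 7: +1 fires, +2 burnt (F count now 1)
Step 8: +1 fires, +1 burnt (F count now 1)
Step 9: +0 fires, +1 burnt (F count now 0)
Fire out after step 9
Initially T: 20, now '.': 29
Total burnt (originally-T cells now '.'): 19

Answer: 19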